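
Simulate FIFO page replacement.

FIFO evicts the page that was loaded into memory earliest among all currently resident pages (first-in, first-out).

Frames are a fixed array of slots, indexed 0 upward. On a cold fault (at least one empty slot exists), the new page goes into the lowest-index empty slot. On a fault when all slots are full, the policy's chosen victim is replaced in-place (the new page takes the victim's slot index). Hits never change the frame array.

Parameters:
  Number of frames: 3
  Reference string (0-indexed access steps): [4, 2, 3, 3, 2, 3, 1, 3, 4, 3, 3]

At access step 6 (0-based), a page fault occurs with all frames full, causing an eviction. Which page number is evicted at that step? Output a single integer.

Answer: 4

Derivation:
Step 0: ref 4 -> FAULT, frames=[4,-,-]
Step 1: ref 2 -> FAULT, frames=[4,2,-]
Step 2: ref 3 -> FAULT, frames=[4,2,3]
Step 3: ref 3 -> HIT, frames=[4,2,3]
Step 4: ref 2 -> HIT, frames=[4,2,3]
Step 5: ref 3 -> HIT, frames=[4,2,3]
Step 6: ref 1 -> FAULT, evict 4, frames=[1,2,3]
At step 6: evicted page 4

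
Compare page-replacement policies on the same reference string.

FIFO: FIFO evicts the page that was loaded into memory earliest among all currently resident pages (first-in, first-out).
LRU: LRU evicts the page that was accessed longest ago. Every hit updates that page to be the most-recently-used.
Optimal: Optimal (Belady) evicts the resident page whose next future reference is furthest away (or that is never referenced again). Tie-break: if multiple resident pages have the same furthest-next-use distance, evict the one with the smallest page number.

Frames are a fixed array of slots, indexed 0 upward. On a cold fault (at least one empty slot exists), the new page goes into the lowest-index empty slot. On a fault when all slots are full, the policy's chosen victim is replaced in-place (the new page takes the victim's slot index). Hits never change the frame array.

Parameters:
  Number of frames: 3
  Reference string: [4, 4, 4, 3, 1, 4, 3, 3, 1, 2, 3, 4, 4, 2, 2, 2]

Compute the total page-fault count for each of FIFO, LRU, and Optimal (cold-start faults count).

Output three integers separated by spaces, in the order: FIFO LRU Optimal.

Answer: 5 5 4

Derivation:
--- FIFO ---
  step 0: ref 4 -> FAULT, frames=[4,-,-] (faults so far: 1)
  step 1: ref 4 -> HIT, frames=[4,-,-] (faults so far: 1)
  step 2: ref 4 -> HIT, frames=[4,-,-] (faults so far: 1)
  step 3: ref 3 -> FAULT, frames=[4,3,-] (faults so far: 2)
  step 4: ref 1 -> FAULT, frames=[4,3,1] (faults so far: 3)
  step 5: ref 4 -> HIT, frames=[4,3,1] (faults so far: 3)
  step 6: ref 3 -> HIT, frames=[4,3,1] (faults so far: 3)
  step 7: ref 3 -> HIT, frames=[4,3,1] (faults so far: 3)
  step 8: ref 1 -> HIT, frames=[4,3,1] (faults so far: 3)
  step 9: ref 2 -> FAULT, evict 4, frames=[2,3,1] (faults so far: 4)
  step 10: ref 3 -> HIT, frames=[2,3,1] (faults so far: 4)
  step 11: ref 4 -> FAULT, evict 3, frames=[2,4,1] (faults so far: 5)
  step 12: ref 4 -> HIT, frames=[2,4,1] (faults so far: 5)
  step 13: ref 2 -> HIT, frames=[2,4,1] (faults so far: 5)
  step 14: ref 2 -> HIT, frames=[2,4,1] (faults so far: 5)
  step 15: ref 2 -> HIT, frames=[2,4,1] (faults so far: 5)
  FIFO total faults: 5
--- LRU ---
  step 0: ref 4 -> FAULT, frames=[4,-,-] (faults so far: 1)
  step 1: ref 4 -> HIT, frames=[4,-,-] (faults so far: 1)
  step 2: ref 4 -> HIT, frames=[4,-,-] (faults so far: 1)
  step 3: ref 3 -> FAULT, frames=[4,3,-] (faults so far: 2)
  step 4: ref 1 -> FAULT, frames=[4,3,1] (faults so far: 3)
  step 5: ref 4 -> HIT, frames=[4,3,1] (faults so far: 3)
  step 6: ref 3 -> HIT, frames=[4,3,1] (faults so far: 3)
  step 7: ref 3 -> HIT, frames=[4,3,1] (faults so far: 3)
  step 8: ref 1 -> HIT, frames=[4,3,1] (faults so far: 3)
  step 9: ref 2 -> FAULT, evict 4, frames=[2,3,1] (faults so far: 4)
  step 10: ref 3 -> HIT, frames=[2,3,1] (faults so far: 4)
  step 11: ref 4 -> FAULT, evict 1, frames=[2,3,4] (faults so far: 5)
  step 12: ref 4 -> HIT, frames=[2,3,4] (faults so far: 5)
  step 13: ref 2 -> HIT, frames=[2,3,4] (faults so far: 5)
  step 14: ref 2 -> HIT, frames=[2,3,4] (faults so far: 5)
  step 15: ref 2 -> HIT, frames=[2,3,4] (faults so far: 5)
  LRU total faults: 5
--- Optimal ---
  step 0: ref 4 -> FAULT, frames=[4,-,-] (faults so far: 1)
  step 1: ref 4 -> HIT, frames=[4,-,-] (faults so far: 1)
  step 2: ref 4 -> HIT, frames=[4,-,-] (faults so far: 1)
  step 3: ref 3 -> FAULT, frames=[4,3,-] (faults so far: 2)
  step 4: ref 1 -> FAULT, frames=[4,3,1] (faults so far: 3)
  step 5: ref 4 -> HIT, frames=[4,3,1] (faults so far: 3)
  step 6: ref 3 -> HIT, frames=[4,3,1] (faults so far: 3)
  step 7: ref 3 -> HIT, frames=[4,3,1] (faults so far: 3)
  step 8: ref 1 -> HIT, frames=[4,3,1] (faults so far: 3)
  step 9: ref 2 -> FAULT, evict 1, frames=[4,3,2] (faults so far: 4)
  step 10: ref 3 -> HIT, frames=[4,3,2] (faults so far: 4)
  step 11: ref 4 -> HIT, frames=[4,3,2] (faults so far: 4)
  step 12: ref 4 -> HIT, frames=[4,3,2] (faults so far: 4)
  step 13: ref 2 -> HIT, frames=[4,3,2] (faults so far: 4)
  step 14: ref 2 -> HIT, frames=[4,3,2] (faults so far: 4)
  step 15: ref 2 -> HIT, frames=[4,3,2] (faults so far: 4)
  Optimal total faults: 4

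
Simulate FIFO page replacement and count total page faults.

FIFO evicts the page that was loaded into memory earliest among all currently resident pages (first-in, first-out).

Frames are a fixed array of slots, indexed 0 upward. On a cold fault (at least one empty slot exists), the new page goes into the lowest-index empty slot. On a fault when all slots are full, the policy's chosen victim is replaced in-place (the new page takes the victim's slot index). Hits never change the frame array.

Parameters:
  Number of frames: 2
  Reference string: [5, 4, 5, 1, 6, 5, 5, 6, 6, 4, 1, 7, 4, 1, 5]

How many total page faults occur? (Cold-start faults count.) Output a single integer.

Answer: 11

Derivation:
Step 0: ref 5 → FAULT, frames=[5,-]
Step 1: ref 4 → FAULT, frames=[5,4]
Step 2: ref 5 → HIT, frames=[5,4]
Step 3: ref 1 → FAULT (evict 5), frames=[1,4]
Step 4: ref 6 → FAULT (evict 4), frames=[1,6]
Step 5: ref 5 → FAULT (evict 1), frames=[5,6]
Step 6: ref 5 → HIT, frames=[5,6]
Step 7: ref 6 → HIT, frames=[5,6]
Step 8: ref 6 → HIT, frames=[5,6]
Step 9: ref 4 → FAULT (evict 6), frames=[5,4]
Step 10: ref 1 → FAULT (evict 5), frames=[1,4]
Step 11: ref 7 → FAULT (evict 4), frames=[1,7]
Step 12: ref 4 → FAULT (evict 1), frames=[4,7]
Step 13: ref 1 → FAULT (evict 7), frames=[4,1]
Step 14: ref 5 → FAULT (evict 4), frames=[5,1]
Total faults: 11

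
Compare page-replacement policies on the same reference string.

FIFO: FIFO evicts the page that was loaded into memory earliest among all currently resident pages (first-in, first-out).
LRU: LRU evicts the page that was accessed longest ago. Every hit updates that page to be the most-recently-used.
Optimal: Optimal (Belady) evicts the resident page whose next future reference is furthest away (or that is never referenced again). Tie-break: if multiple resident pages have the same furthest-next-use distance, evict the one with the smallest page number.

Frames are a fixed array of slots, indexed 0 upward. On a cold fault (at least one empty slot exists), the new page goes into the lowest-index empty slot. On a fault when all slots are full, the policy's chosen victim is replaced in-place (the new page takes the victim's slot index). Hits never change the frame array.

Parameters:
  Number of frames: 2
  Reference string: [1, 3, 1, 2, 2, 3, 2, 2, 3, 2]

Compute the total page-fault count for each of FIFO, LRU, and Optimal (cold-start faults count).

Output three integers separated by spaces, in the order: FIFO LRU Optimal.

--- FIFO ---
  step 0: ref 1 -> FAULT, frames=[1,-] (faults so far: 1)
  step 1: ref 3 -> FAULT, frames=[1,3] (faults so far: 2)
  step 2: ref 1 -> HIT, frames=[1,3] (faults so far: 2)
  step 3: ref 2 -> FAULT, evict 1, frames=[2,3] (faults so far: 3)
  step 4: ref 2 -> HIT, frames=[2,3] (faults so far: 3)
  step 5: ref 3 -> HIT, frames=[2,3] (faults so far: 3)
  step 6: ref 2 -> HIT, frames=[2,3] (faults so far: 3)
  step 7: ref 2 -> HIT, frames=[2,3] (faults so far: 3)
  step 8: ref 3 -> HIT, frames=[2,3] (faults so far: 3)
  step 9: ref 2 -> HIT, frames=[2,3] (faults so far: 3)
  FIFO total faults: 3
--- LRU ---
  step 0: ref 1 -> FAULT, frames=[1,-] (faults so far: 1)
  step 1: ref 3 -> FAULT, frames=[1,3] (faults so far: 2)
  step 2: ref 1 -> HIT, frames=[1,3] (faults so far: 2)
  step 3: ref 2 -> FAULT, evict 3, frames=[1,2] (faults so far: 3)
  step 4: ref 2 -> HIT, frames=[1,2] (faults so far: 3)
  step 5: ref 3 -> FAULT, evict 1, frames=[3,2] (faults so far: 4)
  step 6: ref 2 -> HIT, frames=[3,2] (faults so far: 4)
  step 7: ref 2 -> HIT, frames=[3,2] (faults so far: 4)
  step 8: ref 3 -> HIT, frames=[3,2] (faults so far: 4)
  step 9: ref 2 -> HIT, frames=[3,2] (faults so far: 4)
  LRU total faults: 4
--- Optimal ---
  step 0: ref 1 -> FAULT, frames=[1,-] (faults so far: 1)
  step 1: ref 3 -> FAULT, frames=[1,3] (faults so far: 2)
  step 2: ref 1 -> HIT, frames=[1,3] (faults so far: 2)
  step 3: ref 2 -> FAULT, evict 1, frames=[2,3] (faults so far: 3)
  step 4: ref 2 -> HIT, frames=[2,3] (faults so far: 3)
  step 5: ref 3 -> HIT, frames=[2,3] (faults so far: 3)
  step 6: ref 2 -> HIT, frames=[2,3] (faults so far: 3)
  step 7: ref 2 -> HIT, frames=[2,3] (faults so far: 3)
  step 8: ref 3 -> HIT, frames=[2,3] (faults so far: 3)
  step 9: ref 2 -> HIT, frames=[2,3] (faults so far: 3)
  Optimal total faults: 3

Answer: 3 4 3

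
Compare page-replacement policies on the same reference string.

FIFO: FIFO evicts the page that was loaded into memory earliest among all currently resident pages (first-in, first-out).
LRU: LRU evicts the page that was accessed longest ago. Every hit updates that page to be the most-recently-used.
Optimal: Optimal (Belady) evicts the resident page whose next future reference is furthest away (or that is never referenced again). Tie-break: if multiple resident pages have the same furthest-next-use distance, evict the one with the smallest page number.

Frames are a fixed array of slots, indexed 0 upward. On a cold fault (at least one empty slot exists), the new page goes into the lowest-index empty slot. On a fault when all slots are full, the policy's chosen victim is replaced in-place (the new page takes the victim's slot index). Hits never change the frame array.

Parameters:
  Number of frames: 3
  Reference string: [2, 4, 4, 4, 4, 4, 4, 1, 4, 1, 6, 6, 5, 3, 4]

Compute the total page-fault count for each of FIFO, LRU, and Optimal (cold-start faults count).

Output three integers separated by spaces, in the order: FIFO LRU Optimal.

--- FIFO ---
  step 0: ref 2 -> FAULT, frames=[2,-,-] (faults so far: 1)
  step 1: ref 4 -> FAULT, frames=[2,4,-] (faults so far: 2)
  step 2: ref 4 -> HIT, frames=[2,4,-] (faults so far: 2)
  step 3: ref 4 -> HIT, frames=[2,4,-] (faults so far: 2)
  step 4: ref 4 -> HIT, frames=[2,4,-] (faults so far: 2)
  step 5: ref 4 -> HIT, frames=[2,4,-] (faults so far: 2)
  step 6: ref 4 -> HIT, frames=[2,4,-] (faults so far: 2)
  step 7: ref 1 -> FAULT, frames=[2,4,1] (faults so far: 3)
  step 8: ref 4 -> HIT, frames=[2,4,1] (faults so far: 3)
  step 9: ref 1 -> HIT, frames=[2,4,1] (faults so far: 3)
  step 10: ref 6 -> FAULT, evict 2, frames=[6,4,1] (faults so far: 4)
  step 11: ref 6 -> HIT, frames=[6,4,1] (faults so far: 4)
  step 12: ref 5 -> FAULT, evict 4, frames=[6,5,1] (faults so far: 5)
  step 13: ref 3 -> FAULT, evict 1, frames=[6,5,3] (faults so far: 6)
  step 14: ref 4 -> FAULT, evict 6, frames=[4,5,3] (faults so far: 7)
  FIFO total faults: 7
--- LRU ---
  step 0: ref 2 -> FAULT, frames=[2,-,-] (faults so far: 1)
  step 1: ref 4 -> FAULT, frames=[2,4,-] (faults so far: 2)
  step 2: ref 4 -> HIT, frames=[2,4,-] (faults so far: 2)
  step 3: ref 4 -> HIT, frames=[2,4,-] (faults so far: 2)
  step 4: ref 4 -> HIT, frames=[2,4,-] (faults so far: 2)
  step 5: ref 4 -> HIT, frames=[2,4,-] (faults so far: 2)
  step 6: ref 4 -> HIT, frames=[2,4,-] (faults so far: 2)
  step 7: ref 1 -> FAULT, frames=[2,4,1] (faults so far: 3)
  step 8: ref 4 -> HIT, frames=[2,4,1] (faults so far: 3)
  step 9: ref 1 -> HIT, frames=[2,4,1] (faults so far: 3)
  step 10: ref 6 -> FAULT, evict 2, frames=[6,4,1] (faults so far: 4)
  step 11: ref 6 -> HIT, frames=[6,4,1] (faults so far: 4)
  step 12: ref 5 -> FAULT, evict 4, frames=[6,5,1] (faults so far: 5)
  step 13: ref 3 -> FAULT, evict 1, frames=[6,5,3] (faults so far: 6)
  step 14: ref 4 -> FAULT, evict 6, frames=[4,5,3] (faults so far: 7)
  LRU total faults: 7
--- Optimal ---
  step 0: ref 2 -> FAULT, frames=[2,-,-] (faults so far: 1)
  step 1: ref 4 -> FAULT, frames=[2,4,-] (faults so far: 2)
  step 2: ref 4 -> HIT, frames=[2,4,-] (faults so far: 2)
  step 3: ref 4 -> HIT, frames=[2,4,-] (faults so far: 2)
  step 4: ref 4 -> HIT, frames=[2,4,-] (faults so far: 2)
  step 5: ref 4 -> HIT, frames=[2,4,-] (faults so far: 2)
  step 6: ref 4 -> HIT, frames=[2,4,-] (faults so far: 2)
  step 7: ref 1 -> FAULT, frames=[2,4,1] (faults so far: 3)
  step 8: ref 4 -> HIT, frames=[2,4,1] (faults so far: 3)
  step 9: ref 1 -> HIT, frames=[2,4,1] (faults so far: 3)
  step 10: ref 6 -> FAULT, evict 1, frames=[2,4,6] (faults so far: 4)
  step 11: ref 6 -> HIT, frames=[2,4,6] (faults so far: 4)
  step 12: ref 5 -> FAULT, evict 2, frames=[5,4,6] (faults so far: 5)
  step 13: ref 3 -> FAULT, evict 5, frames=[3,4,6] (faults so far: 6)
  step 14: ref 4 -> HIT, frames=[3,4,6] (faults so far: 6)
  Optimal total faults: 6

Answer: 7 7 6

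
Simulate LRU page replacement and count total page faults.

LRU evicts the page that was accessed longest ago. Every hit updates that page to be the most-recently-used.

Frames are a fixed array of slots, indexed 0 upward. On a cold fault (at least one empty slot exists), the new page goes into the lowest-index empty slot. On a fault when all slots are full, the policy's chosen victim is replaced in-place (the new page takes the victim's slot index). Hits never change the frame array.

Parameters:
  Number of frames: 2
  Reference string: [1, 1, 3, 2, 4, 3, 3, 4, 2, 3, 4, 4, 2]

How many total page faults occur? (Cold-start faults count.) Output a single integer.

Answer: 9

Derivation:
Step 0: ref 1 → FAULT, frames=[1,-]
Step 1: ref 1 → HIT, frames=[1,-]
Step 2: ref 3 → FAULT, frames=[1,3]
Step 3: ref 2 → FAULT (evict 1), frames=[2,3]
Step 4: ref 4 → FAULT (evict 3), frames=[2,4]
Step 5: ref 3 → FAULT (evict 2), frames=[3,4]
Step 6: ref 3 → HIT, frames=[3,4]
Step 7: ref 4 → HIT, frames=[3,4]
Step 8: ref 2 → FAULT (evict 3), frames=[2,4]
Step 9: ref 3 → FAULT (evict 4), frames=[2,3]
Step 10: ref 4 → FAULT (evict 2), frames=[4,3]
Step 11: ref 4 → HIT, frames=[4,3]
Step 12: ref 2 → FAULT (evict 3), frames=[4,2]
Total faults: 9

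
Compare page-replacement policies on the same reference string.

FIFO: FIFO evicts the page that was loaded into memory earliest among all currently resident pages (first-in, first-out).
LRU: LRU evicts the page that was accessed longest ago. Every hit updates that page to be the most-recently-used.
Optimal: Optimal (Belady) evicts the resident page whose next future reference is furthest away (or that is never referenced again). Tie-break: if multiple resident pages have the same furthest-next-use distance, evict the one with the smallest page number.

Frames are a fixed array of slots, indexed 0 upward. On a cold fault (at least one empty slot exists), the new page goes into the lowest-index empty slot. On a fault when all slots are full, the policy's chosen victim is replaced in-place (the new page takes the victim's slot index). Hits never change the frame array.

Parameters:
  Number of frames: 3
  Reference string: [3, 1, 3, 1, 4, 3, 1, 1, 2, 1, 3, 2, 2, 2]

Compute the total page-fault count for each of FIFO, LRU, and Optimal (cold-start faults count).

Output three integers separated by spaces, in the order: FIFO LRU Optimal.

--- FIFO ---
  step 0: ref 3 -> FAULT, frames=[3,-,-] (faults so far: 1)
  step 1: ref 1 -> FAULT, frames=[3,1,-] (faults so far: 2)
  step 2: ref 3 -> HIT, frames=[3,1,-] (faults so far: 2)
  step 3: ref 1 -> HIT, frames=[3,1,-] (faults so far: 2)
  step 4: ref 4 -> FAULT, frames=[3,1,4] (faults so far: 3)
  step 5: ref 3 -> HIT, frames=[3,1,4] (faults so far: 3)
  step 6: ref 1 -> HIT, frames=[3,1,4] (faults so far: 3)
  step 7: ref 1 -> HIT, frames=[3,1,4] (faults so far: 3)
  step 8: ref 2 -> FAULT, evict 3, frames=[2,1,4] (faults so far: 4)
  step 9: ref 1 -> HIT, frames=[2,1,4] (faults so far: 4)
  step 10: ref 3 -> FAULT, evict 1, frames=[2,3,4] (faults so far: 5)
  step 11: ref 2 -> HIT, frames=[2,3,4] (faults so far: 5)
  step 12: ref 2 -> HIT, frames=[2,3,4] (faults so far: 5)
  step 13: ref 2 -> HIT, frames=[2,3,4] (faults so far: 5)
  FIFO total faults: 5
--- LRU ---
  step 0: ref 3 -> FAULT, frames=[3,-,-] (faults so far: 1)
  step 1: ref 1 -> FAULT, frames=[3,1,-] (faults so far: 2)
  step 2: ref 3 -> HIT, frames=[3,1,-] (faults so far: 2)
  step 3: ref 1 -> HIT, frames=[3,1,-] (faults so far: 2)
  step 4: ref 4 -> FAULT, frames=[3,1,4] (faults so far: 3)
  step 5: ref 3 -> HIT, frames=[3,1,4] (faults so far: 3)
  step 6: ref 1 -> HIT, frames=[3,1,4] (faults so far: 3)
  step 7: ref 1 -> HIT, frames=[3,1,4] (faults so far: 3)
  step 8: ref 2 -> FAULT, evict 4, frames=[3,1,2] (faults so far: 4)
  step 9: ref 1 -> HIT, frames=[3,1,2] (faults so far: 4)
  step 10: ref 3 -> HIT, frames=[3,1,2] (faults so far: 4)
  step 11: ref 2 -> HIT, frames=[3,1,2] (faults so far: 4)
  step 12: ref 2 -> HIT, frames=[3,1,2] (faults so far: 4)
  step 13: ref 2 -> HIT, frames=[3,1,2] (faults so far: 4)
  LRU total faults: 4
--- Optimal ---
  step 0: ref 3 -> FAULT, frames=[3,-,-] (faults so far: 1)
  step 1: ref 1 -> FAULT, frames=[3,1,-] (faults so far: 2)
  step 2: ref 3 -> HIT, frames=[3,1,-] (faults so far: 2)
  step 3: ref 1 -> HIT, frames=[3,1,-] (faults so far: 2)
  step 4: ref 4 -> FAULT, frames=[3,1,4] (faults so far: 3)
  step 5: ref 3 -> HIT, frames=[3,1,4] (faults so far: 3)
  step 6: ref 1 -> HIT, frames=[3,1,4] (faults so far: 3)
  step 7: ref 1 -> HIT, frames=[3,1,4] (faults so far: 3)
  step 8: ref 2 -> FAULT, evict 4, frames=[3,1,2] (faults so far: 4)
  step 9: ref 1 -> HIT, frames=[3,1,2] (faults so far: 4)
  step 10: ref 3 -> HIT, frames=[3,1,2] (faults so far: 4)
  step 11: ref 2 -> HIT, frames=[3,1,2] (faults so far: 4)
  step 12: ref 2 -> HIT, frames=[3,1,2] (faults so far: 4)
  step 13: ref 2 -> HIT, frames=[3,1,2] (faults so far: 4)
  Optimal total faults: 4

Answer: 5 4 4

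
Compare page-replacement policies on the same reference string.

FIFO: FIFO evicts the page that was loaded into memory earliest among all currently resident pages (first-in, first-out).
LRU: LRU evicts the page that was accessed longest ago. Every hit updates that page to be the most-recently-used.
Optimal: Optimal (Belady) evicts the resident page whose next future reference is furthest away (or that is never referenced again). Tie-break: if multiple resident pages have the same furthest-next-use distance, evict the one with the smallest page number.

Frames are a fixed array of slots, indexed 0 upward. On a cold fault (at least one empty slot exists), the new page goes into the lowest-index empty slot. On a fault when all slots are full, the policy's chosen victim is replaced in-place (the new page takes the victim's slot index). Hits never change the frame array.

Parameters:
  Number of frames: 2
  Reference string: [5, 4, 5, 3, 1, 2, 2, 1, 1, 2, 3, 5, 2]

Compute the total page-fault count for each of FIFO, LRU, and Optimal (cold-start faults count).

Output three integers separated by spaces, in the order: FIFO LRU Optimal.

--- FIFO ---
  step 0: ref 5 -> FAULT, frames=[5,-] (faults so far: 1)
  step 1: ref 4 -> FAULT, frames=[5,4] (faults so far: 2)
  step 2: ref 5 -> HIT, frames=[5,4] (faults so far: 2)
  step 3: ref 3 -> FAULT, evict 5, frames=[3,4] (faults so far: 3)
  step 4: ref 1 -> FAULT, evict 4, frames=[3,1] (faults so far: 4)
  step 5: ref 2 -> FAULT, evict 3, frames=[2,1] (faults so far: 5)
  step 6: ref 2 -> HIT, frames=[2,1] (faults so far: 5)
  step 7: ref 1 -> HIT, frames=[2,1] (faults so far: 5)
  step 8: ref 1 -> HIT, frames=[2,1] (faults so far: 5)
  step 9: ref 2 -> HIT, frames=[2,1] (faults so far: 5)
  step 10: ref 3 -> FAULT, evict 1, frames=[2,3] (faults so far: 6)
  step 11: ref 5 -> FAULT, evict 2, frames=[5,3] (faults so far: 7)
  step 12: ref 2 -> FAULT, evict 3, frames=[5,2] (faults so far: 8)
  FIFO total faults: 8
--- LRU ---
  step 0: ref 5 -> FAULT, frames=[5,-] (faults so far: 1)
  step 1: ref 4 -> FAULT, frames=[5,4] (faults so far: 2)
  step 2: ref 5 -> HIT, frames=[5,4] (faults so far: 2)
  step 3: ref 3 -> FAULT, evict 4, frames=[5,3] (faults so far: 3)
  step 4: ref 1 -> FAULT, evict 5, frames=[1,3] (faults so far: 4)
  step 5: ref 2 -> FAULT, evict 3, frames=[1,2] (faults so far: 5)
  step 6: ref 2 -> HIT, frames=[1,2] (faults so far: 5)
  step 7: ref 1 -> HIT, frames=[1,2] (faults so far: 5)
  step 8: ref 1 -> HIT, frames=[1,2] (faults so far: 5)
  step 9: ref 2 -> HIT, frames=[1,2] (faults so far: 5)
  step 10: ref 3 -> FAULT, evict 1, frames=[3,2] (faults so far: 6)
  step 11: ref 5 -> FAULT, evict 2, frames=[3,5] (faults so far: 7)
  step 12: ref 2 -> FAULT, evict 3, frames=[2,5] (faults so far: 8)
  LRU total faults: 8
--- Optimal ---
  step 0: ref 5 -> FAULT, frames=[5,-] (faults so far: 1)
  step 1: ref 4 -> FAULT, frames=[5,4] (faults so far: 2)
  step 2: ref 5 -> HIT, frames=[5,4] (faults so far: 2)
  step 3: ref 3 -> FAULT, evict 4, frames=[5,3] (faults so far: 3)
  step 4: ref 1 -> FAULT, evict 5, frames=[1,3] (faults so far: 4)
  step 5: ref 2 -> FAULT, evict 3, frames=[1,2] (faults so far: 5)
  step 6: ref 2 -> HIT, frames=[1,2] (faults so far: 5)
  step 7: ref 1 -> HIT, frames=[1,2] (faults so far: 5)
  step 8: ref 1 -> HIT, frames=[1,2] (faults so far: 5)
  step 9: ref 2 -> HIT, frames=[1,2] (faults so far: 5)
  step 10: ref 3 -> FAULT, evict 1, frames=[3,2] (faults so far: 6)
  step 11: ref 5 -> FAULT, evict 3, frames=[5,2] (faults so far: 7)
  step 12: ref 2 -> HIT, frames=[5,2] (faults so far: 7)
  Optimal total faults: 7

Answer: 8 8 7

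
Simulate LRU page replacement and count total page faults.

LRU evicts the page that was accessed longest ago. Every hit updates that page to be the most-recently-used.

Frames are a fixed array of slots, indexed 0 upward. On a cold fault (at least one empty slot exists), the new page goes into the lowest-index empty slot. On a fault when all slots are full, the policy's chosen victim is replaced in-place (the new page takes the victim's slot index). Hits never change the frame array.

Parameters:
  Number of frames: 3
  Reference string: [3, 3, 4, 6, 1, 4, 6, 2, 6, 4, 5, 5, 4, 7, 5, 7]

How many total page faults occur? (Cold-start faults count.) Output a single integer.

Step 0: ref 3 → FAULT, frames=[3,-,-]
Step 1: ref 3 → HIT, frames=[3,-,-]
Step 2: ref 4 → FAULT, frames=[3,4,-]
Step 3: ref 6 → FAULT, frames=[3,4,6]
Step 4: ref 1 → FAULT (evict 3), frames=[1,4,6]
Step 5: ref 4 → HIT, frames=[1,4,6]
Step 6: ref 6 → HIT, frames=[1,4,6]
Step 7: ref 2 → FAULT (evict 1), frames=[2,4,6]
Step 8: ref 6 → HIT, frames=[2,4,6]
Step 9: ref 4 → HIT, frames=[2,4,6]
Step 10: ref 5 → FAULT (evict 2), frames=[5,4,6]
Step 11: ref 5 → HIT, frames=[5,4,6]
Step 12: ref 4 → HIT, frames=[5,4,6]
Step 13: ref 7 → FAULT (evict 6), frames=[5,4,7]
Step 14: ref 5 → HIT, frames=[5,4,7]
Step 15: ref 7 → HIT, frames=[5,4,7]
Total faults: 7

Answer: 7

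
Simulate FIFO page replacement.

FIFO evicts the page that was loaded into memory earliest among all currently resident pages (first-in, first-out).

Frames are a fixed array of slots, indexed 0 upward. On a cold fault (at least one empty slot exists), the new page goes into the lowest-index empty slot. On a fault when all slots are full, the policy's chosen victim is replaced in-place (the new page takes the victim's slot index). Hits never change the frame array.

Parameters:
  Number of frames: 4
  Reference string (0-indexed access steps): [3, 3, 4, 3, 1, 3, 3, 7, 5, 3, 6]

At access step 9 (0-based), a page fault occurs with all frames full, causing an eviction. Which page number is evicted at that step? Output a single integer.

Answer: 4

Derivation:
Step 0: ref 3 -> FAULT, frames=[3,-,-,-]
Step 1: ref 3 -> HIT, frames=[3,-,-,-]
Step 2: ref 4 -> FAULT, frames=[3,4,-,-]
Step 3: ref 3 -> HIT, frames=[3,4,-,-]
Step 4: ref 1 -> FAULT, frames=[3,4,1,-]
Step 5: ref 3 -> HIT, frames=[3,4,1,-]
Step 6: ref 3 -> HIT, frames=[3,4,1,-]
Step 7: ref 7 -> FAULT, frames=[3,4,1,7]
Step 8: ref 5 -> FAULT, evict 3, frames=[5,4,1,7]
Step 9: ref 3 -> FAULT, evict 4, frames=[5,3,1,7]
At step 9: evicted page 4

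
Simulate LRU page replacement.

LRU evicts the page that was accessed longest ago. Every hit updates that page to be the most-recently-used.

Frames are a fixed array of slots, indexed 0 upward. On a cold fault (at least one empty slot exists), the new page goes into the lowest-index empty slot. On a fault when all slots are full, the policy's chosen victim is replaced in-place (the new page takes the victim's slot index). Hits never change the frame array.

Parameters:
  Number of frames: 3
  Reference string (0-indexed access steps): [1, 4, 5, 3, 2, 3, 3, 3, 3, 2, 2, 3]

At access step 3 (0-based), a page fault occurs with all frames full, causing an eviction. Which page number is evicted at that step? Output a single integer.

Answer: 1

Derivation:
Step 0: ref 1 -> FAULT, frames=[1,-,-]
Step 1: ref 4 -> FAULT, frames=[1,4,-]
Step 2: ref 5 -> FAULT, frames=[1,4,5]
Step 3: ref 3 -> FAULT, evict 1, frames=[3,4,5]
At step 3: evicted page 1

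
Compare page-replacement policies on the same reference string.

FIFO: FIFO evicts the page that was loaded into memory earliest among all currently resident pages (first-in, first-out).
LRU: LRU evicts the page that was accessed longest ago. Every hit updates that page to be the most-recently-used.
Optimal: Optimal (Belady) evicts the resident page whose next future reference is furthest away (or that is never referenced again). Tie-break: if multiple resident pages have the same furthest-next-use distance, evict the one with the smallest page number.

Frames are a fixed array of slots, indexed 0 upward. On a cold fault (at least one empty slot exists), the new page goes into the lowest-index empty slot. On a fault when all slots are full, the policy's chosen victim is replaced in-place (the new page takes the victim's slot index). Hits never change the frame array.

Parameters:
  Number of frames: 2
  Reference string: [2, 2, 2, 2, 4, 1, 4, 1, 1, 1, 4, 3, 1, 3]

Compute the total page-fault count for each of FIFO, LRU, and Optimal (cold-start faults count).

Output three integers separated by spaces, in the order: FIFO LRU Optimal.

Answer: 4 5 4

Derivation:
--- FIFO ---
  step 0: ref 2 -> FAULT, frames=[2,-] (faults so far: 1)
  step 1: ref 2 -> HIT, frames=[2,-] (faults so far: 1)
  step 2: ref 2 -> HIT, frames=[2,-] (faults so far: 1)
  step 3: ref 2 -> HIT, frames=[2,-] (faults so far: 1)
  step 4: ref 4 -> FAULT, frames=[2,4] (faults so far: 2)
  step 5: ref 1 -> FAULT, evict 2, frames=[1,4] (faults so far: 3)
  step 6: ref 4 -> HIT, frames=[1,4] (faults so far: 3)
  step 7: ref 1 -> HIT, frames=[1,4] (faults so far: 3)
  step 8: ref 1 -> HIT, frames=[1,4] (faults so far: 3)
  step 9: ref 1 -> HIT, frames=[1,4] (faults so far: 3)
  step 10: ref 4 -> HIT, frames=[1,4] (faults so far: 3)
  step 11: ref 3 -> FAULT, evict 4, frames=[1,3] (faults so far: 4)
  step 12: ref 1 -> HIT, frames=[1,3] (faults so far: 4)
  step 13: ref 3 -> HIT, frames=[1,3] (faults so far: 4)
  FIFO total faults: 4
--- LRU ---
  step 0: ref 2 -> FAULT, frames=[2,-] (faults so far: 1)
  step 1: ref 2 -> HIT, frames=[2,-] (faults so far: 1)
  step 2: ref 2 -> HIT, frames=[2,-] (faults so far: 1)
  step 3: ref 2 -> HIT, frames=[2,-] (faults so far: 1)
  step 4: ref 4 -> FAULT, frames=[2,4] (faults so far: 2)
  step 5: ref 1 -> FAULT, evict 2, frames=[1,4] (faults so far: 3)
  step 6: ref 4 -> HIT, frames=[1,4] (faults so far: 3)
  step 7: ref 1 -> HIT, frames=[1,4] (faults so far: 3)
  step 8: ref 1 -> HIT, frames=[1,4] (faults so far: 3)
  step 9: ref 1 -> HIT, frames=[1,4] (faults so far: 3)
  step 10: ref 4 -> HIT, frames=[1,4] (faults so far: 3)
  step 11: ref 3 -> FAULT, evict 1, frames=[3,4] (faults so far: 4)
  step 12: ref 1 -> FAULT, evict 4, frames=[3,1] (faults so far: 5)
  step 13: ref 3 -> HIT, frames=[3,1] (faults so far: 5)
  LRU total faults: 5
--- Optimal ---
  step 0: ref 2 -> FAULT, frames=[2,-] (faults so far: 1)
  step 1: ref 2 -> HIT, frames=[2,-] (faults so far: 1)
  step 2: ref 2 -> HIT, frames=[2,-] (faults so far: 1)
  step 3: ref 2 -> HIT, frames=[2,-] (faults so far: 1)
  step 4: ref 4 -> FAULT, frames=[2,4] (faults so far: 2)
  step 5: ref 1 -> FAULT, evict 2, frames=[1,4] (faults so far: 3)
  step 6: ref 4 -> HIT, frames=[1,4] (faults so far: 3)
  step 7: ref 1 -> HIT, frames=[1,4] (faults so far: 3)
  step 8: ref 1 -> HIT, frames=[1,4] (faults so far: 3)
  step 9: ref 1 -> HIT, frames=[1,4] (faults so far: 3)
  step 10: ref 4 -> HIT, frames=[1,4] (faults so far: 3)
  step 11: ref 3 -> FAULT, evict 4, frames=[1,3] (faults so far: 4)
  step 12: ref 1 -> HIT, frames=[1,3] (faults so far: 4)
  step 13: ref 3 -> HIT, frames=[1,3] (faults so far: 4)
  Optimal total faults: 4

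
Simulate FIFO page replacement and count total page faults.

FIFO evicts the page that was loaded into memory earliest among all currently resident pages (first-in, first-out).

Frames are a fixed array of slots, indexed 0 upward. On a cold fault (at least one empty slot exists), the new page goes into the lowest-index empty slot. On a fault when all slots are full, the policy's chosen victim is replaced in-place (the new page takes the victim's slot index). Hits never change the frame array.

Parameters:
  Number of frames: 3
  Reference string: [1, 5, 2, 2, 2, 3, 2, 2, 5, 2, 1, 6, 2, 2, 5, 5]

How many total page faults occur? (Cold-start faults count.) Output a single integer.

Step 0: ref 1 → FAULT, frames=[1,-,-]
Step 1: ref 5 → FAULT, frames=[1,5,-]
Step 2: ref 2 → FAULT, frames=[1,5,2]
Step 3: ref 2 → HIT, frames=[1,5,2]
Step 4: ref 2 → HIT, frames=[1,5,2]
Step 5: ref 3 → FAULT (evict 1), frames=[3,5,2]
Step 6: ref 2 → HIT, frames=[3,5,2]
Step 7: ref 2 → HIT, frames=[3,5,2]
Step 8: ref 5 → HIT, frames=[3,5,2]
Step 9: ref 2 → HIT, frames=[3,5,2]
Step 10: ref 1 → FAULT (evict 5), frames=[3,1,2]
Step 11: ref 6 → FAULT (evict 2), frames=[3,1,6]
Step 12: ref 2 → FAULT (evict 3), frames=[2,1,6]
Step 13: ref 2 → HIT, frames=[2,1,6]
Step 14: ref 5 → FAULT (evict 1), frames=[2,5,6]
Step 15: ref 5 → HIT, frames=[2,5,6]
Total faults: 8

Answer: 8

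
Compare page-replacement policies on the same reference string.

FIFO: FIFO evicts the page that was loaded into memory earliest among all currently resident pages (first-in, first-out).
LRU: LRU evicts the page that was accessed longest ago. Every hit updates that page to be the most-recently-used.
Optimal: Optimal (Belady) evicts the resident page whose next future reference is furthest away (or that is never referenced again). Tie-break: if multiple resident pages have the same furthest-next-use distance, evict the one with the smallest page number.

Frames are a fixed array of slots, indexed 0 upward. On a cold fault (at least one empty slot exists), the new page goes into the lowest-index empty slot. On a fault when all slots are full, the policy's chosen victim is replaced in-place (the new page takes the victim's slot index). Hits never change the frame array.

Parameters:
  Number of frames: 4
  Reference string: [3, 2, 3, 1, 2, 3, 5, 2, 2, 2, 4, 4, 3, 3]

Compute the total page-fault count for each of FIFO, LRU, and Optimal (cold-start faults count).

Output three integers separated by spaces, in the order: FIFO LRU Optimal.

Answer: 6 5 5

Derivation:
--- FIFO ---
  step 0: ref 3 -> FAULT, frames=[3,-,-,-] (faults so far: 1)
  step 1: ref 2 -> FAULT, frames=[3,2,-,-] (faults so far: 2)
  step 2: ref 3 -> HIT, frames=[3,2,-,-] (faults so far: 2)
  step 3: ref 1 -> FAULT, frames=[3,2,1,-] (faults so far: 3)
  step 4: ref 2 -> HIT, frames=[3,2,1,-] (faults so far: 3)
  step 5: ref 3 -> HIT, frames=[3,2,1,-] (faults so far: 3)
  step 6: ref 5 -> FAULT, frames=[3,2,1,5] (faults so far: 4)
  step 7: ref 2 -> HIT, frames=[3,2,1,5] (faults so far: 4)
  step 8: ref 2 -> HIT, frames=[3,2,1,5] (faults so far: 4)
  step 9: ref 2 -> HIT, frames=[3,2,1,5] (faults so far: 4)
  step 10: ref 4 -> FAULT, evict 3, frames=[4,2,1,5] (faults so far: 5)
  step 11: ref 4 -> HIT, frames=[4,2,1,5] (faults so far: 5)
  step 12: ref 3 -> FAULT, evict 2, frames=[4,3,1,5] (faults so far: 6)
  step 13: ref 3 -> HIT, frames=[4,3,1,5] (faults so far: 6)
  FIFO total faults: 6
--- LRU ---
  step 0: ref 3 -> FAULT, frames=[3,-,-,-] (faults so far: 1)
  step 1: ref 2 -> FAULT, frames=[3,2,-,-] (faults so far: 2)
  step 2: ref 3 -> HIT, frames=[3,2,-,-] (faults so far: 2)
  step 3: ref 1 -> FAULT, frames=[3,2,1,-] (faults so far: 3)
  step 4: ref 2 -> HIT, frames=[3,2,1,-] (faults so far: 3)
  step 5: ref 3 -> HIT, frames=[3,2,1,-] (faults so far: 3)
  step 6: ref 5 -> FAULT, frames=[3,2,1,5] (faults so far: 4)
  step 7: ref 2 -> HIT, frames=[3,2,1,5] (faults so far: 4)
  step 8: ref 2 -> HIT, frames=[3,2,1,5] (faults so far: 4)
  step 9: ref 2 -> HIT, frames=[3,2,1,5] (faults so far: 4)
  step 10: ref 4 -> FAULT, evict 1, frames=[3,2,4,5] (faults so far: 5)
  step 11: ref 4 -> HIT, frames=[3,2,4,5] (faults so far: 5)
  step 12: ref 3 -> HIT, frames=[3,2,4,5] (faults so far: 5)
  step 13: ref 3 -> HIT, frames=[3,2,4,5] (faults so far: 5)
  LRU total faults: 5
--- Optimal ---
  step 0: ref 3 -> FAULT, frames=[3,-,-,-] (faults so far: 1)
  step 1: ref 2 -> FAULT, frames=[3,2,-,-] (faults so far: 2)
  step 2: ref 3 -> HIT, frames=[3,2,-,-] (faults so far: 2)
  step 3: ref 1 -> FAULT, frames=[3,2,1,-] (faults so far: 3)
  step 4: ref 2 -> HIT, frames=[3,2,1,-] (faults so far: 3)
  step 5: ref 3 -> HIT, frames=[3,2,1,-] (faults so far: 3)
  step 6: ref 5 -> FAULT, frames=[3,2,1,5] (faults so far: 4)
  step 7: ref 2 -> HIT, frames=[3,2,1,5] (faults so far: 4)
  step 8: ref 2 -> HIT, frames=[3,2,1,5] (faults so far: 4)
  step 9: ref 2 -> HIT, frames=[3,2,1,5] (faults so far: 4)
  step 10: ref 4 -> FAULT, evict 1, frames=[3,2,4,5] (faults so far: 5)
  step 11: ref 4 -> HIT, frames=[3,2,4,5] (faults so far: 5)
  step 12: ref 3 -> HIT, frames=[3,2,4,5] (faults so far: 5)
  step 13: ref 3 -> HIT, frames=[3,2,4,5] (faults so far: 5)
  Optimal total faults: 5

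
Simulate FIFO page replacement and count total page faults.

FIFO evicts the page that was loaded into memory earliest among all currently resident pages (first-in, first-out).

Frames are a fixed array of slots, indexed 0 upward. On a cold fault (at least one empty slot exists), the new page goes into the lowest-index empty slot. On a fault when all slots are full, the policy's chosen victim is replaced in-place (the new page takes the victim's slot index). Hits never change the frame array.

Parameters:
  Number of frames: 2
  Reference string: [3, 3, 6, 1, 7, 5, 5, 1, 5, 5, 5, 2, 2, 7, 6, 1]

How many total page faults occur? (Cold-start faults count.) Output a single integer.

Step 0: ref 3 → FAULT, frames=[3,-]
Step 1: ref 3 → HIT, frames=[3,-]
Step 2: ref 6 → FAULT, frames=[3,6]
Step 3: ref 1 → FAULT (evict 3), frames=[1,6]
Step 4: ref 7 → FAULT (evict 6), frames=[1,7]
Step 5: ref 5 → FAULT (evict 1), frames=[5,7]
Step 6: ref 5 → HIT, frames=[5,7]
Step 7: ref 1 → FAULT (evict 7), frames=[5,1]
Step 8: ref 5 → HIT, frames=[5,1]
Step 9: ref 5 → HIT, frames=[5,1]
Step 10: ref 5 → HIT, frames=[5,1]
Step 11: ref 2 → FAULT (evict 5), frames=[2,1]
Step 12: ref 2 → HIT, frames=[2,1]
Step 13: ref 7 → FAULT (evict 1), frames=[2,7]
Step 14: ref 6 → FAULT (evict 2), frames=[6,7]
Step 15: ref 1 → FAULT (evict 7), frames=[6,1]
Total faults: 10

Answer: 10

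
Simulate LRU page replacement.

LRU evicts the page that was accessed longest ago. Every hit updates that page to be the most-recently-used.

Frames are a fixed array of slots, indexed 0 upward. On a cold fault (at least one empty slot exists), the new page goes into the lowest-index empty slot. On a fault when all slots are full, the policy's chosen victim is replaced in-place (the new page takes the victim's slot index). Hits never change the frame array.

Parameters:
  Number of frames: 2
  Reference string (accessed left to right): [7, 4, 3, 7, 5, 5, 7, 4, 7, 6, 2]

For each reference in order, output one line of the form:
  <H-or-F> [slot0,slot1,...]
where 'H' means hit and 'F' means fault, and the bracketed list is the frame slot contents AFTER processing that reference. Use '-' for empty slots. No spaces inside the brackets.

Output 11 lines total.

F [7,-]
F [7,4]
F [3,4]
F [3,7]
F [5,7]
H [5,7]
H [5,7]
F [4,7]
H [4,7]
F [6,7]
F [6,2]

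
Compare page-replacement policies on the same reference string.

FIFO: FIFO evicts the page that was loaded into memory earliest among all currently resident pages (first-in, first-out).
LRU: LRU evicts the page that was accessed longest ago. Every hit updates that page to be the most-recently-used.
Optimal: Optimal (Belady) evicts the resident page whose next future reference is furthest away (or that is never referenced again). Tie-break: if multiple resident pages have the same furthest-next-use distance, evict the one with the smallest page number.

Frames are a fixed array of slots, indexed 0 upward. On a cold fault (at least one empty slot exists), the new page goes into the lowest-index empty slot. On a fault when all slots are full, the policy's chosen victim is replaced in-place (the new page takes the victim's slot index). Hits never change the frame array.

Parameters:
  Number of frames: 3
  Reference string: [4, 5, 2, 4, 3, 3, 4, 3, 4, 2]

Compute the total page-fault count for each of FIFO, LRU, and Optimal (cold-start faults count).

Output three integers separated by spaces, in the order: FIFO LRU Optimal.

--- FIFO ---
  step 0: ref 4 -> FAULT, frames=[4,-,-] (faults so far: 1)
  step 1: ref 5 -> FAULT, frames=[4,5,-] (faults so far: 2)
  step 2: ref 2 -> FAULT, frames=[4,5,2] (faults so far: 3)
  step 3: ref 4 -> HIT, frames=[4,5,2] (faults so far: 3)
  step 4: ref 3 -> FAULT, evict 4, frames=[3,5,2] (faults so far: 4)
  step 5: ref 3 -> HIT, frames=[3,5,2] (faults so far: 4)
  step 6: ref 4 -> FAULT, evict 5, frames=[3,4,2] (faults so far: 5)
  step 7: ref 3 -> HIT, frames=[3,4,2] (faults so far: 5)
  step 8: ref 4 -> HIT, frames=[3,4,2] (faults so far: 5)
  step 9: ref 2 -> HIT, frames=[3,4,2] (faults so far: 5)
  FIFO total faults: 5
--- LRU ---
  step 0: ref 4 -> FAULT, frames=[4,-,-] (faults so far: 1)
  step 1: ref 5 -> FAULT, frames=[4,5,-] (faults so far: 2)
  step 2: ref 2 -> FAULT, frames=[4,5,2] (faults so far: 3)
  step 3: ref 4 -> HIT, frames=[4,5,2] (faults so far: 3)
  step 4: ref 3 -> FAULT, evict 5, frames=[4,3,2] (faults so far: 4)
  step 5: ref 3 -> HIT, frames=[4,3,2] (faults so far: 4)
  step 6: ref 4 -> HIT, frames=[4,3,2] (faults so far: 4)
  step 7: ref 3 -> HIT, frames=[4,3,2] (faults so far: 4)
  step 8: ref 4 -> HIT, frames=[4,3,2] (faults so far: 4)
  step 9: ref 2 -> HIT, frames=[4,3,2] (faults so far: 4)
  LRU total faults: 4
--- Optimal ---
  step 0: ref 4 -> FAULT, frames=[4,-,-] (faults so far: 1)
  step 1: ref 5 -> FAULT, frames=[4,5,-] (faults so far: 2)
  step 2: ref 2 -> FAULT, frames=[4,5,2] (faults so far: 3)
  step 3: ref 4 -> HIT, frames=[4,5,2] (faults so far: 3)
  step 4: ref 3 -> FAULT, evict 5, frames=[4,3,2] (faults so far: 4)
  step 5: ref 3 -> HIT, frames=[4,3,2] (faults so far: 4)
  step 6: ref 4 -> HIT, frames=[4,3,2] (faults so far: 4)
  step 7: ref 3 -> HIT, frames=[4,3,2] (faults so far: 4)
  step 8: ref 4 -> HIT, frames=[4,3,2] (faults so far: 4)
  step 9: ref 2 -> HIT, frames=[4,3,2] (faults so far: 4)
  Optimal total faults: 4

Answer: 5 4 4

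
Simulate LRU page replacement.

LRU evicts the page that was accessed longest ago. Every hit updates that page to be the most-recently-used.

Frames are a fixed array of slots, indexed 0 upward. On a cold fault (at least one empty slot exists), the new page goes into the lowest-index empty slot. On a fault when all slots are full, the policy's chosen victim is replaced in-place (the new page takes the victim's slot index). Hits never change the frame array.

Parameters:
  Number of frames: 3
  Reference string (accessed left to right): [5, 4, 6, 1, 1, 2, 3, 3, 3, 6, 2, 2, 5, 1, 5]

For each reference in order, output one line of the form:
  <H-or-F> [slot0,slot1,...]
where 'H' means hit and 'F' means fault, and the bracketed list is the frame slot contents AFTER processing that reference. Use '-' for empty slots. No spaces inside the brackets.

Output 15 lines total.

F [5,-,-]
F [5,4,-]
F [5,4,6]
F [1,4,6]
H [1,4,6]
F [1,2,6]
F [1,2,3]
H [1,2,3]
H [1,2,3]
F [6,2,3]
H [6,2,3]
H [6,2,3]
F [6,2,5]
F [1,2,5]
H [1,2,5]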